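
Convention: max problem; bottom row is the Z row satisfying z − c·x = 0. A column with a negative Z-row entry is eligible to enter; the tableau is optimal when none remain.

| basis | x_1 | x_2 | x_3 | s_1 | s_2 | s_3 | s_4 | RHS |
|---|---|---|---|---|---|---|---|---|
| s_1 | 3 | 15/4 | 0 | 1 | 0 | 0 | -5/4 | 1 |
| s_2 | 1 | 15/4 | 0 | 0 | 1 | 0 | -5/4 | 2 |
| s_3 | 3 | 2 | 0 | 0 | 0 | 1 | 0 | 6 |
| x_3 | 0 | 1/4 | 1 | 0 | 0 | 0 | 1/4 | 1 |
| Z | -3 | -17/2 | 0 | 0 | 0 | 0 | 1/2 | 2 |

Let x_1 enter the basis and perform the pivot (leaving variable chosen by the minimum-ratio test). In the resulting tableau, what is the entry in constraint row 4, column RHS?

1

Ratio test on column x_1 — row 1: 1/3 = 1/3; row 2: 2/1 = 2; row 3: 6/3 = 2; row 4: entry 0 ≤ 0. Minimum is 1/3 at row 1 (s_1 leaves); pivot element 3.
Divide row 1 by 3; eliminate column x_1 from the other rows.
Row 4 update in column RHS: 1 − 0·(1/3) = 1.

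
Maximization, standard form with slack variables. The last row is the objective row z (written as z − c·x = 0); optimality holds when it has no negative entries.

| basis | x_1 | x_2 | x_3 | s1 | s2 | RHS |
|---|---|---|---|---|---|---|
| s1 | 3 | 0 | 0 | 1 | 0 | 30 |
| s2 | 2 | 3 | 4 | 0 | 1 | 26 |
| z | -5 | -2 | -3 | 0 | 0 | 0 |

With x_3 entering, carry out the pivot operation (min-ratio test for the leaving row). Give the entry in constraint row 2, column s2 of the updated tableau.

Ratio test on column x_3 — row 1: entry 0 ≤ 0; row 2: 26/4 = 13/2. Minimum is 13/2 at row 2 (s2 leaves); pivot element 4.
Divide row 2 by 4; eliminate column x_3 from the other rows.
In the new row 2, the s2 entry is the old entry divided by the pivot: 1/4 = 1/4.

1/4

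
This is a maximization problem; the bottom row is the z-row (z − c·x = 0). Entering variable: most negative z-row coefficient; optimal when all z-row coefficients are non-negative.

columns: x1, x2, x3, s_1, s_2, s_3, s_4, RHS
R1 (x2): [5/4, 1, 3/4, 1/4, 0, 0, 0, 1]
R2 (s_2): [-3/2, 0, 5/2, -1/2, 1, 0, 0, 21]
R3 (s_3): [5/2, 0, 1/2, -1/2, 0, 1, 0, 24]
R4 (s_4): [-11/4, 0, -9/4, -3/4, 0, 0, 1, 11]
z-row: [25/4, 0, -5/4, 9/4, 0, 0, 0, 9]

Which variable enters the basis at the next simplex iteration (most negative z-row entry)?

x3

Negative z-row entries: x3: -5/4.
The most negative is -5/4 in column x3, so x3 enters.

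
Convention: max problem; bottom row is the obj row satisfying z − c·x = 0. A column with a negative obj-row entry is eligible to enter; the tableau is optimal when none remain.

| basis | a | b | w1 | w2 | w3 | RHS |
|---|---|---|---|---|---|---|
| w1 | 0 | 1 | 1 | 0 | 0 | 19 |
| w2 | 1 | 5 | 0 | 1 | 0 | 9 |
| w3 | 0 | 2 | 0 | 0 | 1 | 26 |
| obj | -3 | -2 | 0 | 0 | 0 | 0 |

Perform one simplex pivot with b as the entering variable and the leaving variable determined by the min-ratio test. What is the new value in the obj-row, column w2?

2/5

Ratio test on column b — row 1: 19/1 = 19; row 2: 9/5 = 9/5; row 3: 26/2 = 13. Minimum is 9/5 at row 2 (w2 leaves); pivot element 5.
Divide row 2 by 5; eliminate column b from the other rows.
obj-row update in column w2: 0 − (-2)·(1/5) = 2/5.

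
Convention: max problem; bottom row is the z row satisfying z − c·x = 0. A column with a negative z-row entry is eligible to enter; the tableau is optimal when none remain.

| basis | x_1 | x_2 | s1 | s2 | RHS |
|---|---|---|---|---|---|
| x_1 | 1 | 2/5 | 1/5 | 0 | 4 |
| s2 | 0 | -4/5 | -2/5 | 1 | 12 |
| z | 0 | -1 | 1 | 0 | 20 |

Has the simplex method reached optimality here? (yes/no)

no

The z-row has a negative entry -1 in column x_2, so it is not optimal.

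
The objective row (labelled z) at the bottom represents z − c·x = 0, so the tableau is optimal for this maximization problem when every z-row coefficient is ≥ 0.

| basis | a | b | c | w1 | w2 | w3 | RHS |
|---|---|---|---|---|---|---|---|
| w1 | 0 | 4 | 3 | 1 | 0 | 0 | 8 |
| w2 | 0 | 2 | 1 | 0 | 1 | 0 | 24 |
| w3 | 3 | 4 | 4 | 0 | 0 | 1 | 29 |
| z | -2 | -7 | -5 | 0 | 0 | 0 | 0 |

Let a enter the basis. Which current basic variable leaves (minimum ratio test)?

Column a entries and ratios — w1: 0 ≤ 0, skip; w2: 0 ≤ 0, skip; w3: 29/3 = 29/3.
Smallest ratio is 29/3 in the row of w3, so w3 leaves.

w3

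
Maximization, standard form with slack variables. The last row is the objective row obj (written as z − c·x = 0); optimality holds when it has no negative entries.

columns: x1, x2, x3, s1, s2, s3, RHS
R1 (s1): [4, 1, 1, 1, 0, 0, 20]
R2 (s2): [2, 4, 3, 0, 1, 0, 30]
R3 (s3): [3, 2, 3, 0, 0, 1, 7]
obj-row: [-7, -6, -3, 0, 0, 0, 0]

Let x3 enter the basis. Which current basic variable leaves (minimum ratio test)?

s3

Column x3 entries and ratios — s1: 20/1 = 20; s2: 30/3 = 10; s3: 7/3 = 7/3.
Smallest ratio is 7/3 in the row of s3, so s3 leaves.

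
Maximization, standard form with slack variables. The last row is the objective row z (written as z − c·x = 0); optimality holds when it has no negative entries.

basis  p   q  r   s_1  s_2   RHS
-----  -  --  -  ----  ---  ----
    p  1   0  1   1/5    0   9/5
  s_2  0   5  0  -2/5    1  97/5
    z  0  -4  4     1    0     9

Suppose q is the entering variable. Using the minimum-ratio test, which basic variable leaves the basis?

Column q entries and ratios — p: 0 ≤ 0, skip; s_2: (97/5)/5 = 97/25.
Smallest ratio is 97/25 in the row of s_2, so s_2 leaves.

s_2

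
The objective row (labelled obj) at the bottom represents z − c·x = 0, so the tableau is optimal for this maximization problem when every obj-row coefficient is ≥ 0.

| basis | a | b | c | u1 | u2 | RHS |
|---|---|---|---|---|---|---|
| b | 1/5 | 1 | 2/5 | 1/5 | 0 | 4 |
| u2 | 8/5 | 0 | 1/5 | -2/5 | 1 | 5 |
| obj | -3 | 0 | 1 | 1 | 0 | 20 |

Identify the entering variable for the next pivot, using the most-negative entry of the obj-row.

a

Negative obj-row entries: a: -3.
The most negative is -3 in column a, so a enters.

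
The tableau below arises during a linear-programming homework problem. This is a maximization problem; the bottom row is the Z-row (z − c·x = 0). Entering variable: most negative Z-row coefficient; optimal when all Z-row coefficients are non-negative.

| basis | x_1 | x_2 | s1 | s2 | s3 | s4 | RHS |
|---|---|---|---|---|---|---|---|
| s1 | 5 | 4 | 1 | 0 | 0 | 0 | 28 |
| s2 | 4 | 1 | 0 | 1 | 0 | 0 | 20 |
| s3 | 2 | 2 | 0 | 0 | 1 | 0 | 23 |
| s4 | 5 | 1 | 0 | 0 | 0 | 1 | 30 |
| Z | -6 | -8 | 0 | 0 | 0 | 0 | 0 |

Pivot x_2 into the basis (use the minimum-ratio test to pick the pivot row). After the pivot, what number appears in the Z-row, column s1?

2

Ratio test on column x_2 — row 1: 28/4 = 7; row 2: 20/1 = 20; row 3: 23/2 = 23/2; row 4: 30/1 = 30. Minimum is 7 at row 1 (s1 leaves); pivot element 4.
Divide row 1 by 4; eliminate column x_2 from the other rows.
Z-row update in column s1: 0 − (-8)·(1/4) = 2.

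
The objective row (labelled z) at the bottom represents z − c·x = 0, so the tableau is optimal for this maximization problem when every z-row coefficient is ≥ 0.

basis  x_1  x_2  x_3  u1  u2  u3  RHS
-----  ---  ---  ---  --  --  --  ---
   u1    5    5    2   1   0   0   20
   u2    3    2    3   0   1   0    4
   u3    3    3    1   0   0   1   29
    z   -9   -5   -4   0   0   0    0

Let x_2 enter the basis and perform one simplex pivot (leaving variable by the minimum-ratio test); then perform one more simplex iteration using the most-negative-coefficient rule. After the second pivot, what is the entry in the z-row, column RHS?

12

Ratio test on column x_2 — row 1: 20/5 = 4; row 2: 4/2 = 2; row 3: 29/3 = 29/3. Minimum is 2 at row 2 (u2 leaves); pivot element 2.
Divide row 2 by 2; eliminate column x_2 from the other rows.
Second iteration: most negative z-row entry is -3/2 in column x_1, so x_1 enters.
Ratio test on column x_1 — row 1: entry -5/2 ≤ 0; row 2: 2/(3/2) = 4/3; row 3: entry -3/2 ≤ 0. Minimum is 4/3 at row 2 (x_2 leaves); pivot element 3/2.
Divide row 2 by 3/2; eliminate column x_1 from the other rows.
After both pivots, the entry at the z-row, column RHS is 12.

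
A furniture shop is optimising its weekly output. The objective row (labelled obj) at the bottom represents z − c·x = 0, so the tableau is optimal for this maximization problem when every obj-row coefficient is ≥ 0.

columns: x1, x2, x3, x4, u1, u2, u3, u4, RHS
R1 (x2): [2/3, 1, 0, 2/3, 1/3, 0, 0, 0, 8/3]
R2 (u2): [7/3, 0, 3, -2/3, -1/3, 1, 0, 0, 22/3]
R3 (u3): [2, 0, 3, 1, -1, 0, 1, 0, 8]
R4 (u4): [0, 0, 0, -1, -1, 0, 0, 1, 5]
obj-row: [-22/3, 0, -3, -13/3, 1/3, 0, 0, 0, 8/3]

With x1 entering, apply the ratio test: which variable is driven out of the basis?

u2

Column x1 entries and ratios — x2: (8/3)/(2/3) = 4; u2: (22/3)/(7/3) = 22/7; u3: 8/2 = 4; u4: 0 ≤ 0, skip.
Smallest ratio is 22/7 in the row of u2, so u2 leaves.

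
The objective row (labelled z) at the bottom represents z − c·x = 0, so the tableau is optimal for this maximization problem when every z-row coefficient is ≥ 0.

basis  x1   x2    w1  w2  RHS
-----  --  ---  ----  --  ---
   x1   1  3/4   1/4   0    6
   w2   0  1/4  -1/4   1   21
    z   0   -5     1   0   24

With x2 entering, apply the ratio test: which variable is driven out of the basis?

Column x2 entries and ratios — x1: 6/(3/4) = 8; w2: 21/(1/4) = 84.
Smallest ratio is 8 in the row of x1, so x1 leaves.

x1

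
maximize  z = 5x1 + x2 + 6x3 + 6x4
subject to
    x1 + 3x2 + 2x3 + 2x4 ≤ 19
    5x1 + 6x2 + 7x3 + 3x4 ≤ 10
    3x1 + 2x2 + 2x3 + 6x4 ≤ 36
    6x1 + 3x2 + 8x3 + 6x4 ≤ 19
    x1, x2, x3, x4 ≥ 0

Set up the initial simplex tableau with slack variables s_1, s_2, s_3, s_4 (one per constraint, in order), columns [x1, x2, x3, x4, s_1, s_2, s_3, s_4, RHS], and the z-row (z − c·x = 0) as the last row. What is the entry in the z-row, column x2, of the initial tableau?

The z-row carries the negated objective coefficients: the x2 entry is -1.

-1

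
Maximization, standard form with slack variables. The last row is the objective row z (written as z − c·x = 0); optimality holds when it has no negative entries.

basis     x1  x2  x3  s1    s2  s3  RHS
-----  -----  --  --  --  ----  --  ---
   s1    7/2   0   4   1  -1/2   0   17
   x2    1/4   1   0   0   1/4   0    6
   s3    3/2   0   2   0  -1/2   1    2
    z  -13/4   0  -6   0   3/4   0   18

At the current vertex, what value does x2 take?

6

x2 is basic (row 2); its value is the RHS of that row, 6.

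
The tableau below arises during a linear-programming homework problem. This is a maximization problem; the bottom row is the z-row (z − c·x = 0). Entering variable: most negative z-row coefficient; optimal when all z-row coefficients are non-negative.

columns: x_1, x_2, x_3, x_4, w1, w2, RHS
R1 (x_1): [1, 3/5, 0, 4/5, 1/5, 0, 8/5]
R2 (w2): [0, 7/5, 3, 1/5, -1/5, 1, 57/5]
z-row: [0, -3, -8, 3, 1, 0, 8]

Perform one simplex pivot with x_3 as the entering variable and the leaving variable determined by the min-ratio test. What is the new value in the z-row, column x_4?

53/15

Ratio test on column x_3 — row 1: entry 0 ≤ 0; row 2: (57/5)/3 = 19/5. Minimum is 19/5 at row 2 (w2 leaves); pivot element 3.
Divide row 2 by 3; eliminate column x_3 from the other rows.
z-row update in column x_4: 3 − (-8)·(1/15) = 53/15.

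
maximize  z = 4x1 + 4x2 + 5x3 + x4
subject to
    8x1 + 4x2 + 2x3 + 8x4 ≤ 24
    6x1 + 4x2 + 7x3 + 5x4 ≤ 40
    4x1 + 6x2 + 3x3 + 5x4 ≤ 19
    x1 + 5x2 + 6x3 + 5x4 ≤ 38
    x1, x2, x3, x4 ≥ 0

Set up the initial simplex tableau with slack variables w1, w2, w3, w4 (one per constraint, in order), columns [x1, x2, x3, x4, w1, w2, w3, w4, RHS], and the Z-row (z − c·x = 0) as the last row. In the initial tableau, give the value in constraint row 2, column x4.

5

Constraint 2 has coefficient 5 on x4.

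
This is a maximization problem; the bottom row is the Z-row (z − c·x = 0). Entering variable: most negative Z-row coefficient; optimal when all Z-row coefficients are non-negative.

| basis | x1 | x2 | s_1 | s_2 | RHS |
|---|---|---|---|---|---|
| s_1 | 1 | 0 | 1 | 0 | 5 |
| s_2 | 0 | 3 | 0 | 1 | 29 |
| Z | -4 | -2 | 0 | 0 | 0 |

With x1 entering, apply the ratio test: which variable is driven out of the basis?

Column x1 entries and ratios — s_1: 5/1 = 5; s_2: 0 ≤ 0, skip.
Smallest ratio is 5 in the row of s_1, so s_1 leaves.

s_1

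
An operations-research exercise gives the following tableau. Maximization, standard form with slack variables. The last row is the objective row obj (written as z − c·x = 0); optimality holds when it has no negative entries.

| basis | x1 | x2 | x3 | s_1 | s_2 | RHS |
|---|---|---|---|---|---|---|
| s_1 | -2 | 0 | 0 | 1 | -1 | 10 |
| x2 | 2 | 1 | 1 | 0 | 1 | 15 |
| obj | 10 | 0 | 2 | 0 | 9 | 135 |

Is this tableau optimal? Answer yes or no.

yes

Every obj-row coefficient is ≥ 0, so the tableau is optimal.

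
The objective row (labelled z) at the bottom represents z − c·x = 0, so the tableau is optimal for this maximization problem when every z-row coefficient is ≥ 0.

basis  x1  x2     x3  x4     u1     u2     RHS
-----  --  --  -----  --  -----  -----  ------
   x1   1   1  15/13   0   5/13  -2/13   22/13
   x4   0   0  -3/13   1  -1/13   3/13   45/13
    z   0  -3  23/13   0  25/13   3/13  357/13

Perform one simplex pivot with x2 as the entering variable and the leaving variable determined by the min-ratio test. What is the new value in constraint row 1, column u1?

5/13

Ratio test on column x2 — row 1: (22/13)/1 = 22/13; row 2: entry 0 ≤ 0. Minimum is 22/13 at row 1 (x1 leaves); pivot element 1.
Divide row 1 by 1; eliminate column x2 from the other rows.
In the new row 1, the u1 entry is the old entry divided by the pivot: (5/13)/1 = 5/13.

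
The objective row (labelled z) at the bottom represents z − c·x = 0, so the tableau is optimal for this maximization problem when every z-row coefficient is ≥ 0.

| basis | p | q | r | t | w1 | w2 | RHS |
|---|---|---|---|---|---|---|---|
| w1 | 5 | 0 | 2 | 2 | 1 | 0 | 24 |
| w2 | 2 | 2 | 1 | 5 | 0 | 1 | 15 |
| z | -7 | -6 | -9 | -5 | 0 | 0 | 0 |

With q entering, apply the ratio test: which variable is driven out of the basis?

w2

Column q entries and ratios — w1: 0 ≤ 0, skip; w2: 15/2 = 15/2.
Smallest ratio is 15/2 in the row of w2, so w2 leaves.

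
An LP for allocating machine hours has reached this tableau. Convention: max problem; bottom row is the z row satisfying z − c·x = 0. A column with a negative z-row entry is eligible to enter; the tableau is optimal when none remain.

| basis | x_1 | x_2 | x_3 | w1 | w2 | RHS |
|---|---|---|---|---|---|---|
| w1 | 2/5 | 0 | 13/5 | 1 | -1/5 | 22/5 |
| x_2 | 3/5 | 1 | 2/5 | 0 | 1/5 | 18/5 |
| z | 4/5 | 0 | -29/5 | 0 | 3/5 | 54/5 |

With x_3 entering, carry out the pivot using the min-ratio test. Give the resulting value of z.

Ratio test on column x_3 — row 1: (22/5)/(13/5) = 22/13; row 2: (18/5)/(2/5) = 9. Minimum is 22/13 at row 1 (w1 leaves); pivot element 13/5.
Pivot on row 1; the z-row RHS becomes 54/5 − (-29/5)·(22/13) = 268/13.

268/13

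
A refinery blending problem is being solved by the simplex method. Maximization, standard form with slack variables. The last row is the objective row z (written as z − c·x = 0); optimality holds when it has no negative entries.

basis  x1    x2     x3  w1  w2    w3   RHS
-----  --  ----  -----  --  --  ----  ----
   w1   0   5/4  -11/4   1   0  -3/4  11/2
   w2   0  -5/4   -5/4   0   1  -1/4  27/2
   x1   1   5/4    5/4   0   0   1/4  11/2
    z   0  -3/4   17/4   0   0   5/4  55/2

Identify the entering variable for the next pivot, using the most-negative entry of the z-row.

x2

Negative z-row entries: x2: -3/4.
The most negative is -3/4 in column x2, so x2 enters.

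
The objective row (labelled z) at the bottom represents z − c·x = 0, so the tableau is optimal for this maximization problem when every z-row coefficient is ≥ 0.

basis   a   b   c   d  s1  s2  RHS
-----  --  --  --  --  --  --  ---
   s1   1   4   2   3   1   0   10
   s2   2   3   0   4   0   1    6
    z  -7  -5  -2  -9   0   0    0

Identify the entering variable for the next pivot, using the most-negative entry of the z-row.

Negative z-row entries: a: -7, b: -5, c: -2, d: -9.
The most negative is -9 in column d, so d enters.

d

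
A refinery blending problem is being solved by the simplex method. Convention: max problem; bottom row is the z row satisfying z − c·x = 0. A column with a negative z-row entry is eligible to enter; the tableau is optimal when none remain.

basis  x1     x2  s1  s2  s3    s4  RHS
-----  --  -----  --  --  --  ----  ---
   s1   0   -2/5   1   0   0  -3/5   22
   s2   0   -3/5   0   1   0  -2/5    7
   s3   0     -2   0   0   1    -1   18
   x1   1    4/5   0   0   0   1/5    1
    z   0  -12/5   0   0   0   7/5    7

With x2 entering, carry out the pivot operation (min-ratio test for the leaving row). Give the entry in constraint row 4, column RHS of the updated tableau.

Ratio test on column x2 — row 1: entry -2/5 ≤ 0; row 2: entry -3/5 ≤ 0; row 3: entry -2 ≤ 0; row 4: 1/(4/5) = 5/4. Minimum is 5/4 at row 4 (x1 leaves); pivot element 4/5.
Divide row 4 by 4/5; eliminate column x2 from the other rows.
In the new row 4, the RHS entry is the old entry divided by the pivot: 1/(4/5) = 5/4.

5/4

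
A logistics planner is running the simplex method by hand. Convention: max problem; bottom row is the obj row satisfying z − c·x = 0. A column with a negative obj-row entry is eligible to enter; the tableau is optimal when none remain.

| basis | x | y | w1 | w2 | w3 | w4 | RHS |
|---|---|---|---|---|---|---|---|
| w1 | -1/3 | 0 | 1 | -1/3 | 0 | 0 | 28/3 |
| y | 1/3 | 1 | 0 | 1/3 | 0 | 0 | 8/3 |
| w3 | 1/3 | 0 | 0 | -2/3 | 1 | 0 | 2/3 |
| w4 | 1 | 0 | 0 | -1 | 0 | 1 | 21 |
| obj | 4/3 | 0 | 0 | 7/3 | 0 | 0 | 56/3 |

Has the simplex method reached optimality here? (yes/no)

yes

Every obj-row coefficient is ≥ 0, so the tableau is optimal.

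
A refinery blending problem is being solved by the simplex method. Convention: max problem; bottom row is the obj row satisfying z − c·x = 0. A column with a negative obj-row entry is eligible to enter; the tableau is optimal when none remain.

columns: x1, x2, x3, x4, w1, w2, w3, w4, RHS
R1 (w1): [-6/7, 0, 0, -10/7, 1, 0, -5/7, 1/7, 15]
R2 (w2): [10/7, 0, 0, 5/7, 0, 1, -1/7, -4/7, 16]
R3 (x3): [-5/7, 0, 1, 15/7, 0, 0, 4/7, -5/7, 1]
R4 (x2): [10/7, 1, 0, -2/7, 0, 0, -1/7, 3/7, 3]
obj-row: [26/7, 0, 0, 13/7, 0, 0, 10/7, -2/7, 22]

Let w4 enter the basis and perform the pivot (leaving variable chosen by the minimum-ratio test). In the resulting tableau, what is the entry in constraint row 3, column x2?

Ratio test on column w4 — row 1: 15/(1/7) = 105; row 2: entry -4/7 ≤ 0; row 3: entry -5/7 ≤ 0; row 4: 3/(3/7) = 7. Minimum is 7 at row 4 (x2 leaves); pivot element 3/7.
Divide row 4 by 3/7; eliminate column w4 from the other rows.
Row 3 update in column x2: 0 − (-5/7)·(7/3) = 5/3.

5/3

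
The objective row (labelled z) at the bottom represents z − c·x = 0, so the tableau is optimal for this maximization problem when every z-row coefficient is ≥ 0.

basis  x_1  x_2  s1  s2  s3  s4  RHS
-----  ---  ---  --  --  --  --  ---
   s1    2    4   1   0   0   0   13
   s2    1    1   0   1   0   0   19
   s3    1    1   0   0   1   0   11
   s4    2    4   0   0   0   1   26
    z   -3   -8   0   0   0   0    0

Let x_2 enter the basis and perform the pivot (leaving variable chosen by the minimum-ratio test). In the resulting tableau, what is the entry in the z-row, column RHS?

Ratio test on column x_2 — row 1: 13/4 = 13/4; row 2: 19/1 = 19; row 3: 11/1 = 11; row 4: 26/4 = 13/2. Minimum is 13/4 at row 1 (s1 leaves); pivot element 4.
Divide row 1 by 4; eliminate column x_2 from the other rows.
z-row update in column RHS: 0 − (-8)·(13/4) = 26.

26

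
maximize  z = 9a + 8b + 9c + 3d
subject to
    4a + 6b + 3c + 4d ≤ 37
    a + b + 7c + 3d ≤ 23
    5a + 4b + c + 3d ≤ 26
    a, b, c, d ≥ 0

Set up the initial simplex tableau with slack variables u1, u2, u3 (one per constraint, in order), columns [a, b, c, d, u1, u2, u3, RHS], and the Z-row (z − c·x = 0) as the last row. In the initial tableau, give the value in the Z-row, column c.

-9

The Z-row carries the negated objective coefficients: the c entry is -9.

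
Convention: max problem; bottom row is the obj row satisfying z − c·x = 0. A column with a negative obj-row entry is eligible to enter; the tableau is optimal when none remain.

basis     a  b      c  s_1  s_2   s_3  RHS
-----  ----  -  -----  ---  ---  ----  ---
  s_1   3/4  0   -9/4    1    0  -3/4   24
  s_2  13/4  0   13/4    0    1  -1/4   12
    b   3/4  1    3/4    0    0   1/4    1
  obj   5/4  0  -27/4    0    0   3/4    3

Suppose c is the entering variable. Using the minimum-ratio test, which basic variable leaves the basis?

Column c entries and ratios — s_1: -9/4 ≤ 0, skip; s_2: 12/(13/4) = 48/13; b: 1/(3/4) = 4/3.
Smallest ratio is 4/3 in the row of b, so b leaves.

b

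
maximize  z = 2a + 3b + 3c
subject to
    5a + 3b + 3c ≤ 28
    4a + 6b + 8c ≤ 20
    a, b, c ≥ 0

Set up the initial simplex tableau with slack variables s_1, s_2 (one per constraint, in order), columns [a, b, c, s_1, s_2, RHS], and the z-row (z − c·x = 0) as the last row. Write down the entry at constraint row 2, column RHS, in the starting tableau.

The RHS of constraint 2 is b_2 = 20.

20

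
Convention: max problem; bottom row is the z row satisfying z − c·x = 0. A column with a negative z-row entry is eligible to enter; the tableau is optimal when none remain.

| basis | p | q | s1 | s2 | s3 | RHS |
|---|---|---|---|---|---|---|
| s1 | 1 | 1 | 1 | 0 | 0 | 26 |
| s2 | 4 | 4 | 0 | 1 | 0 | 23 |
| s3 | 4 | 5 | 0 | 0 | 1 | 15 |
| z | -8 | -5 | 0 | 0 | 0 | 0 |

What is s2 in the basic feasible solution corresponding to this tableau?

s2 is basic (row 2); its value is the RHS of that row, 23.

23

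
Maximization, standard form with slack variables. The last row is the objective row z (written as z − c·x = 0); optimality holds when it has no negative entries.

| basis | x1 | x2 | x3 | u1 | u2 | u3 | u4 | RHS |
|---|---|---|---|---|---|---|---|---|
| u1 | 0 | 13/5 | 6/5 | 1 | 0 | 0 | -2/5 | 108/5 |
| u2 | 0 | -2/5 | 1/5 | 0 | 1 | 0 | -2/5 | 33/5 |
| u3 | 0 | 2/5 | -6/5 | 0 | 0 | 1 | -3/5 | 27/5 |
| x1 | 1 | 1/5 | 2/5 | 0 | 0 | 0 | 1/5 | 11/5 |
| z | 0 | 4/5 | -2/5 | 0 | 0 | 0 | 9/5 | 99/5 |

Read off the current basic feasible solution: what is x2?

x2 is not in the basis, so in the current basic feasible solution x2 = 0.

0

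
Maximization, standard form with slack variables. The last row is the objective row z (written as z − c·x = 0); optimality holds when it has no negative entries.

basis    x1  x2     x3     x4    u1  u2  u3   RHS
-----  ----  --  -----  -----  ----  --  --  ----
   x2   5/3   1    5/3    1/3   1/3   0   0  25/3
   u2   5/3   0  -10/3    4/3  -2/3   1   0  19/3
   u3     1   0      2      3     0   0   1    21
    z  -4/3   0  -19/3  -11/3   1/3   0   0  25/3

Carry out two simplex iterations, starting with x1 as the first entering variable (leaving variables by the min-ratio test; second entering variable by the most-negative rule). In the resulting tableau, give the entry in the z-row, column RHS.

17

Ratio test on column x1 — row 1: (25/3)/(5/3) = 5; row 2: (19/3)/(5/3) = 19/5; row 3: 21/1 = 21. Minimum is 19/5 at row 2 (u2 leaves); pivot element 5/3.
Divide row 2 by 5/3; eliminate column x1 from the other rows.
Second iteration: most negative z-row entry is -9 in column x3, so x3 enters.
Ratio test on column x3 — row 1: 2/5 = 2/5; row 2: entry -2 ≤ 0; row 3: (86/5)/4 = 43/10. Minimum is 2/5 at row 1 (x2 leaves); pivot element 5.
Divide row 1 by 5; eliminate column x3 from the other rows.
After both pivots, the entry at the z-row, column RHS is 17.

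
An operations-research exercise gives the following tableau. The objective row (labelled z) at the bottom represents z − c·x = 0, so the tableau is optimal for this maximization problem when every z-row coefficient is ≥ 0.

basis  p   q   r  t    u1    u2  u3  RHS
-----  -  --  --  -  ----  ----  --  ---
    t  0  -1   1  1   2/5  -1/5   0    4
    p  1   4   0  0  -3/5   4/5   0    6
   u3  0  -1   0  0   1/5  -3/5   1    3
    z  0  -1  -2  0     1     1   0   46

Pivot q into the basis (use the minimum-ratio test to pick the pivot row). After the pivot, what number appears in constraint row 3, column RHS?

Ratio test on column q — row 1: entry -1 ≤ 0; row 2: 6/4 = 3/2; row 3: entry -1 ≤ 0. Minimum is 3/2 at row 2 (p leaves); pivot element 4.
Divide row 2 by 4; eliminate column q from the other rows.
Row 3 update in column RHS: 3 − (-1)·(3/2) = 9/2.

9/2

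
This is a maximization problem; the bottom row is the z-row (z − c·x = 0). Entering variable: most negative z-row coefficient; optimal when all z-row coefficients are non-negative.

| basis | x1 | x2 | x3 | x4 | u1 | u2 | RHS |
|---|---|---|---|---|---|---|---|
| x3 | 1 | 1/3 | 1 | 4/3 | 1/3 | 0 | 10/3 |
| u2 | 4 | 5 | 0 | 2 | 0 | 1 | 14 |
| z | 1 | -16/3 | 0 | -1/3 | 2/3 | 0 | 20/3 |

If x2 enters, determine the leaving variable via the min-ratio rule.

u2

Column x2 entries and ratios — x3: (10/3)/(1/3) = 10; u2: 14/5 = 14/5.
Smallest ratio is 14/5 in the row of u2, so u2 leaves.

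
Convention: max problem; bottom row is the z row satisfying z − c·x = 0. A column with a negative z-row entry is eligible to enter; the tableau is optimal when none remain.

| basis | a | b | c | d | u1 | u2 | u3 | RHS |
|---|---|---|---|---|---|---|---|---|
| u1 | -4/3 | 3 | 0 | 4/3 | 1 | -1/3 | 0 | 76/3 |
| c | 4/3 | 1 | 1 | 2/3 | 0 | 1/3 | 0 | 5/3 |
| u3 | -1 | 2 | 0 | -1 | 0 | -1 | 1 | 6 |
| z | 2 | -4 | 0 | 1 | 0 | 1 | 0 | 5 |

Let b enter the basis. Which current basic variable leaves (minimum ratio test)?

c

Column b entries and ratios — u1: (76/3)/3 = 76/9; c: (5/3)/1 = 5/3; u3: 6/2 = 3.
Smallest ratio is 5/3 in the row of c, so c leaves.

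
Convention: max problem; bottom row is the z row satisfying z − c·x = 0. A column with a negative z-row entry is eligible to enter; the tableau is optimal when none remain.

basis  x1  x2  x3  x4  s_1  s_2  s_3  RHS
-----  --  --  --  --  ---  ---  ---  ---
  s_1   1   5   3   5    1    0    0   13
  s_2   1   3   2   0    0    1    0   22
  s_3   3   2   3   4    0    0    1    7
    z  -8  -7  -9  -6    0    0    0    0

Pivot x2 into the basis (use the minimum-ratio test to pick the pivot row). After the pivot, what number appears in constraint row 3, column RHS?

Ratio test on column x2 — row 1: 13/5 = 13/5; row 2: 22/3 = 22/3; row 3: 7/2 = 7/2. Minimum is 13/5 at row 1 (s_1 leaves); pivot element 5.
Divide row 1 by 5; eliminate column x2 from the other rows.
Row 3 update in column RHS: 7 − 2·(13/5) = 9/5.

9/5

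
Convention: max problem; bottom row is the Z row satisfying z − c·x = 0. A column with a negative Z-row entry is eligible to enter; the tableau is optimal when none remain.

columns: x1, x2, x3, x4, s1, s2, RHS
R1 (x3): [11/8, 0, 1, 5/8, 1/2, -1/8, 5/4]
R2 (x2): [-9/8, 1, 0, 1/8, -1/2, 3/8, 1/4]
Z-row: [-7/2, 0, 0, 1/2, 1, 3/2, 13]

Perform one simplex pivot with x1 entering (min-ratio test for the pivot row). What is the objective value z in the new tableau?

Ratio test on column x1 — row 1: (5/4)/(11/8) = 10/11; row 2: entry -9/8 ≤ 0. Minimum is 10/11 at row 1 (x3 leaves); pivot element 11/8.
Pivot on row 1; the Z-row RHS becomes 13 − (-7/2)·(10/11) = 178/11.

178/11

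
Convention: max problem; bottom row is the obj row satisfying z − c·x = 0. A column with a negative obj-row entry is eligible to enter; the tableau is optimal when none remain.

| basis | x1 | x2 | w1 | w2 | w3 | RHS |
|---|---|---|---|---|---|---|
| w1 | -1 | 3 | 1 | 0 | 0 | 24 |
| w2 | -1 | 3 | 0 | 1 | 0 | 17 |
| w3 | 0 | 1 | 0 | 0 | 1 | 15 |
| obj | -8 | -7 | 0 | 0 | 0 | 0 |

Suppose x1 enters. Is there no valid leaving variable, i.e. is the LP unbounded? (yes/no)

Every constraint-row entry in column x1 is ≤ 0, so increasing x1 is unbounded.

yes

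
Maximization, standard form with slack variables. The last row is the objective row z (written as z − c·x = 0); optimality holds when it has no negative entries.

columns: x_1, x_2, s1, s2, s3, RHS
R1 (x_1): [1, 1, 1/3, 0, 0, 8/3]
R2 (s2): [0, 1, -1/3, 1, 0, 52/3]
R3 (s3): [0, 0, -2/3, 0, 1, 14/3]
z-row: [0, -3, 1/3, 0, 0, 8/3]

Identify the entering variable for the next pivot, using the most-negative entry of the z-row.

x_2

Negative z-row entries: x_2: -3.
The most negative is -3 in column x_2, so x_2 enters.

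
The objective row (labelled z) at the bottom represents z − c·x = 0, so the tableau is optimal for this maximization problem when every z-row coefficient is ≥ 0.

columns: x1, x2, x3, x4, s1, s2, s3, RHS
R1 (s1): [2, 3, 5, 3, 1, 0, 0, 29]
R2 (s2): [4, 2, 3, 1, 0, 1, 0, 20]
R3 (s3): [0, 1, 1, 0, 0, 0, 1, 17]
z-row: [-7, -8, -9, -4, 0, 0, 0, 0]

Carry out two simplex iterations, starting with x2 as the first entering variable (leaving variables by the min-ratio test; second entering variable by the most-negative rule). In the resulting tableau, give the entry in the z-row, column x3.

Ratio test on column x2 — row 1: 29/3 = 29/3; row 2: 20/2 = 10; row 3: 17/1 = 17. Minimum is 29/3 at row 1 (s1 leaves); pivot element 3.
Divide row 1 by 3; eliminate column x2 from the other rows.
Second iteration: most negative z-row entry is -5/3 in column x1, so x1 enters.
Ratio test on column x1 — row 1: (29/3)/(2/3) = 29/2; row 2: (2/3)/(8/3) = 1/4; row 3: entry -2/3 ≤ 0. Minimum is 1/4 at row 2 (s2 leaves); pivot element 8/3.
Divide row 2 by 8/3; eliminate column x1 from the other rows.
After both pivots, the entry at the z-row, column x3 is 33/8.

33/8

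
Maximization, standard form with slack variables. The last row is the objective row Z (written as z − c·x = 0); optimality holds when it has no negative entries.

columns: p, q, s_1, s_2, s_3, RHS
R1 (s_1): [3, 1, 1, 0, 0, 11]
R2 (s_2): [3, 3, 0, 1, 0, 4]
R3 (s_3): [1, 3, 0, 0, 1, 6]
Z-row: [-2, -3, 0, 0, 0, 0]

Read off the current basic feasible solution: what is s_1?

s_1 is basic (row 1); its value is the RHS of that row, 11.

11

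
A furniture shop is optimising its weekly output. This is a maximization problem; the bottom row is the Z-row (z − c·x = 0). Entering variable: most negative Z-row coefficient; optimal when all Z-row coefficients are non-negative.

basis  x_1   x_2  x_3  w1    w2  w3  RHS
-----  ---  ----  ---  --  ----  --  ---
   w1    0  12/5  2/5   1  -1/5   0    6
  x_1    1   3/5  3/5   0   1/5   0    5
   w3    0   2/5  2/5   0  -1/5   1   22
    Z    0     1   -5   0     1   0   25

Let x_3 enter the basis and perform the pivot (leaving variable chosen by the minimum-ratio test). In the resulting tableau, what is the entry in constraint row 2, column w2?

1/3

Ratio test on column x_3 — row 1: 6/(2/5) = 15; row 2: 5/(3/5) = 25/3; row 3: 22/(2/5) = 55. Minimum is 25/3 at row 2 (x_1 leaves); pivot element 3/5.
Divide row 2 by 3/5; eliminate column x_3 from the other rows.
In the new row 2, the w2 entry is the old entry divided by the pivot: (1/5)/(3/5) = 1/3.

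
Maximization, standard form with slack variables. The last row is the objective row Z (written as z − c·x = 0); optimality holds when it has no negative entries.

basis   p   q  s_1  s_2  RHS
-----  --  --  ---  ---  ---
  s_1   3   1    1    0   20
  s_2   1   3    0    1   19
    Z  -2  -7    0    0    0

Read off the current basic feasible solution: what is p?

0

p is not in the basis, so in the current basic feasible solution p = 0.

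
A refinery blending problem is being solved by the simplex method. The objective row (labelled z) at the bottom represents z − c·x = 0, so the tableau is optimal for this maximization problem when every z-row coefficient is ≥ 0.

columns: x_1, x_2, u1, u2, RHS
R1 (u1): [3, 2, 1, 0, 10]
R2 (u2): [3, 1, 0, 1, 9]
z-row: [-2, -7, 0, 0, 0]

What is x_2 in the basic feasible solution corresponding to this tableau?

0

x_2 is not in the basis, so in the current basic feasible solution x_2 = 0.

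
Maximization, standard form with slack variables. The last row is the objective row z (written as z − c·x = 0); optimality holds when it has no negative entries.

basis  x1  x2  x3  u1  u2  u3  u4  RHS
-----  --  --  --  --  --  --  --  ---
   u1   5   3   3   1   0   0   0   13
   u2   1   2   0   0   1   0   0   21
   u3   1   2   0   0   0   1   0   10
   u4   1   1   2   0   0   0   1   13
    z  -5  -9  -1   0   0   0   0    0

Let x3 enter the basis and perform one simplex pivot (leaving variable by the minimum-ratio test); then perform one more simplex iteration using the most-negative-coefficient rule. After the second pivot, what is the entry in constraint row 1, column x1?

Ratio test on column x3 — row 1: 13/3 = 13/3; row 2: entry 0 ≤ 0; row 3: entry 0 ≤ 0; row 4: 13/2 = 13/2. Minimum is 13/3 at row 1 (u1 leaves); pivot element 3.
Divide row 1 by 3; eliminate column x3 from the other rows.
Second iteration: most negative z-row entry is -8 in column x2, so x2 enters.
Ratio test on column x2 — row 1: (13/3)/1 = 13/3; row 2: 21/2 = 21/2; row 3: 10/2 = 5; row 4: entry -1 ≤ 0. Minimum is 13/3 at row 1 (x3 leaves); pivot element 1.
Divide row 1 by 1; eliminate column x2 from the other rows.
After both pivots, the entry at constraint row 1, column x1 is 5/3.

5/3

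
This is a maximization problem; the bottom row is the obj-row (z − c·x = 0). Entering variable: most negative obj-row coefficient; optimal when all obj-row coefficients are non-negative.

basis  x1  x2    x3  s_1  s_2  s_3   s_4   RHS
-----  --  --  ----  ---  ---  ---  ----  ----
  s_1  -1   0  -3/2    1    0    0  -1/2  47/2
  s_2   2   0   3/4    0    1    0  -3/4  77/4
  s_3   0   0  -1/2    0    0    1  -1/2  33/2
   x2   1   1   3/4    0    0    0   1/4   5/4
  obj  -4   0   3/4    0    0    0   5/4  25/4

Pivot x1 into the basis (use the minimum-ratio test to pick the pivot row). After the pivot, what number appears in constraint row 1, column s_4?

Ratio test on column x1 — row 1: entry -1 ≤ 0; row 2: (77/4)/2 = 77/8; row 3: entry 0 ≤ 0; row 4: (5/4)/1 = 5/4. Minimum is 5/4 at row 4 (x2 leaves); pivot element 1.
Divide row 4 by 1; eliminate column x1 from the other rows.
Row 1 update in column s_4: -1/2 − (-1)·(1/4) = -1/4.

-1/4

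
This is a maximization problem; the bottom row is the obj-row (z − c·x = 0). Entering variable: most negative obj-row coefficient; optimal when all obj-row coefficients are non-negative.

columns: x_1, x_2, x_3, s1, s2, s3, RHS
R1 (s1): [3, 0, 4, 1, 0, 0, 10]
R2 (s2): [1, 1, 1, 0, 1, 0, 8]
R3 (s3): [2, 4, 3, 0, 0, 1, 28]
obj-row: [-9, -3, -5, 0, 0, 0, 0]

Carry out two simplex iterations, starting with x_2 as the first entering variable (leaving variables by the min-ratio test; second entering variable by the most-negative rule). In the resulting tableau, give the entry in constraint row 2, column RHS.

Ratio test on column x_2 — row 1: entry 0 ≤ 0; row 2: 8/1 = 8; row 3: 28/4 = 7. Minimum is 7 at row 3 (s3 leaves); pivot element 4.
Divide row 3 by 4; eliminate column x_2 from the other rows.
Second iteration: most negative obj-row entry is -15/2 in column x_1, so x_1 enters.
Ratio test on column x_1 — row 1: 10/3 = 10/3; row 2: 1/(1/2) = 2; row 3: 7/(1/2) = 14. Minimum is 2 at row 2 (s2 leaves); pivot element 1/2.
Divide row 2 by 1/2; eliminate column x_1 from the other rows.
After both pivots, the entry at constraint row 2, column RHS is 2.

2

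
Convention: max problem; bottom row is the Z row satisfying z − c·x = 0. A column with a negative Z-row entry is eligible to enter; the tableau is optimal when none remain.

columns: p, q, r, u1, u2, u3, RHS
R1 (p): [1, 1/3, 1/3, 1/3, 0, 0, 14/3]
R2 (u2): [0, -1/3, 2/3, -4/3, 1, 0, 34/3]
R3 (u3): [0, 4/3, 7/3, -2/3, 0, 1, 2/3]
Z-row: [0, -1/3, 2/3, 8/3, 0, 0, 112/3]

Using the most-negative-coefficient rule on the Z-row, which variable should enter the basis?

q

Negative Z-row entries: q: -1/3.
The most negative is -1/3 in column q, so q enters.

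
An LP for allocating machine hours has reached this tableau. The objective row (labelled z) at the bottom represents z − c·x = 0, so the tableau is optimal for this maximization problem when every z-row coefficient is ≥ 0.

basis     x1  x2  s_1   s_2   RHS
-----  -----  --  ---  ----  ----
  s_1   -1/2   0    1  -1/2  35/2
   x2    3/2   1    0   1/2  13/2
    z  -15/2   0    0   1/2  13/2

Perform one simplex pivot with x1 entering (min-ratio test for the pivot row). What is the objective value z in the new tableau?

Ratio test on column x1 — row 1: entry -1/2 ≤ 0; row 2: (13/2)/(3/2) = 13/3. Minimum is 13/3 at row 2 (x2 leaves); pivot element 3/2.
Pivot on row 2; the z-row RHS becomes 13/2 − (-15/2)·(13/3) = 39.

39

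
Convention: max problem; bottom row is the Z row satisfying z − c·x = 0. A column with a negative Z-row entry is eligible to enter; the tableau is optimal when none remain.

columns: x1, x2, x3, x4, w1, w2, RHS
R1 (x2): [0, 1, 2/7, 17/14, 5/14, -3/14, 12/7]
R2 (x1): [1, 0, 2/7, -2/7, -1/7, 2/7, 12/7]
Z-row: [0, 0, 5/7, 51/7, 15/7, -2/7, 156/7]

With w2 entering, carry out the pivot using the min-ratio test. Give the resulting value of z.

24

Ratio test on column w2 — row 1: entry -3/14 ≤ 0; row 2: (12/7)/(2/7) = 6. Minimum is 6 at row 2 (x1 leaves); pivot element 2/7.
Pivot on row 2; the Z-row RHS becomes 156/7 − (-2/7)·6 = 24.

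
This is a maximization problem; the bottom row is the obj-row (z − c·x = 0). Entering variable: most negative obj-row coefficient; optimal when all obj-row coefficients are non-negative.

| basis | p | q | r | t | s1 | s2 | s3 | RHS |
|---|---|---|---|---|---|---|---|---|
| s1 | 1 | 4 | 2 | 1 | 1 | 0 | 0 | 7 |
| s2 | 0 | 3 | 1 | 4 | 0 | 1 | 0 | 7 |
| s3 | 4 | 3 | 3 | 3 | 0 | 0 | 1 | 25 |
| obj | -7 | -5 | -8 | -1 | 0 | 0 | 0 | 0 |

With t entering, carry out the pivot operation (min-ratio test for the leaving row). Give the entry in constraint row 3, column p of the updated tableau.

4

Ratio test on column t — row 1: 7/1 = 7; row 2: 7/4 = 7/4; row 3: 25/3 = 25/3. Minimum is 7/4 at row 2 (s2 leaves); pivot element 4.
Divide row 2 by 4; eliminate column t from the other rows.
Row 3 update in column p: 4 − 3·0 = 4.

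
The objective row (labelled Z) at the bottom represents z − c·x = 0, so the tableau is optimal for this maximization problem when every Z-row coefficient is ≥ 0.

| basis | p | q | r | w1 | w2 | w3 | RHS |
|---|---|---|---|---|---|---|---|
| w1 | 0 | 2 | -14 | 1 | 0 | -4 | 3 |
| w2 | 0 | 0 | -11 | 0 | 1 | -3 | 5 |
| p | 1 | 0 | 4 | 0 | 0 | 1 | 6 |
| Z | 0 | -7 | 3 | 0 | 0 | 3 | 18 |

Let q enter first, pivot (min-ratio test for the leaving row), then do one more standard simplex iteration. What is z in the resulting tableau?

Ratio test on column q — row 1: 3/2 = 3/2; row 2: entry 0 ≤ 0; row 3: entry 0 ≤ 0. Minimum is 3/2 at row 1 (w1 leaves); pivot element 2.
Pivot on row 1; the Z-row RHS becomes 18 − (-7)·(3/2) = 57/2.
Next entering variable (most negative Z-row entry -46): r.
Ratio test on column r — row 1: entry -7 ≤ 0; row 2: entry -11 ≤ 0; row 3: 6/4 = 3/2. Minimum is 3/2 at row 3 (p leaves); pivot element 4.
After the second pivot the Z-row RHS is 57/2 − (-46)·(3/2) = 195/2.

195/2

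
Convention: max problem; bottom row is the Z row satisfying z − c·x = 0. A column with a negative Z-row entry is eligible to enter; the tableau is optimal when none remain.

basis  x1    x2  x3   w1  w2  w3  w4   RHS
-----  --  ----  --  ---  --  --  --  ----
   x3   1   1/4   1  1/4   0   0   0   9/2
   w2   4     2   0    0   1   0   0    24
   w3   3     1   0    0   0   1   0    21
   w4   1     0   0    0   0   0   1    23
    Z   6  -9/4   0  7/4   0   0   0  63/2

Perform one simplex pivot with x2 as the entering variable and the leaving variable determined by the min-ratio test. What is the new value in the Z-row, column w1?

7/4

Ratio test on column x2 — row 1: (9/2)/(1/4) = 18; row 2: 24/2 = 12; row 3: 21/1 = 21; row 4: entry 0 ≤ 0. Minimum is 12 at row 2 (w2 leaves); pivot element 2.
Divide row 2 by 2; eliminate column x2 from the other rows.
Z-row update in column w1: 7/4 − (-9/4)·0 = 7/4.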